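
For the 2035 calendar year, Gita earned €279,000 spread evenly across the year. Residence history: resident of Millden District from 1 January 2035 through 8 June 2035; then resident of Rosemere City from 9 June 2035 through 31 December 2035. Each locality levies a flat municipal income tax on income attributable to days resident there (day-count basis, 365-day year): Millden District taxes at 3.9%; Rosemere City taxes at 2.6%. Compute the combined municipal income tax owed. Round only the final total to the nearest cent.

Millden District, 1 January – 8 June 2035: 159 days → €279,000 × 3.9% × 159/365 = €4,739.9425
Rosemere City, 9 June – 31 December 2035: 206 days → €279,000 × 2.6% × 206/365 = €4,094.0384
Total = €8,833.9808

€8,833.98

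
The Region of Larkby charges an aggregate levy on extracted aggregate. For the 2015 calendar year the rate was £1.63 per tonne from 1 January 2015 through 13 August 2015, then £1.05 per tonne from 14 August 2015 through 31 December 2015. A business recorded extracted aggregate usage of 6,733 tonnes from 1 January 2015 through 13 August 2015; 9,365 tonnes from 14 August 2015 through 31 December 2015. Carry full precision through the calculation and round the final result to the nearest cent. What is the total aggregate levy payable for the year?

1 January – 13 August 2015: 6,733 tonnes at £1.63/tonne → £10974.79
14 August – 31 December 2015: 9,365 tonnes at £1.05/tonne → £9833.25

£20808.04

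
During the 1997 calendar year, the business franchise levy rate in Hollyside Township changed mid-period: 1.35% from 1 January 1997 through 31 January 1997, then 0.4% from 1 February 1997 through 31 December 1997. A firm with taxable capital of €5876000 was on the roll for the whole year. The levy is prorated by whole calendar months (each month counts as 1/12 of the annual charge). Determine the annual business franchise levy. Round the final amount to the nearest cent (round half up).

€28155.83

1 January – 31 January 1997: 1 month at 1.35% → €5876000 × 1.35% × 1/12 = €6610.5000
1 February – 31 December 1997: 11 months at 0.4% → €5876000 × 0.4% × 11/12 = €21545.3333
Total = €28155.8333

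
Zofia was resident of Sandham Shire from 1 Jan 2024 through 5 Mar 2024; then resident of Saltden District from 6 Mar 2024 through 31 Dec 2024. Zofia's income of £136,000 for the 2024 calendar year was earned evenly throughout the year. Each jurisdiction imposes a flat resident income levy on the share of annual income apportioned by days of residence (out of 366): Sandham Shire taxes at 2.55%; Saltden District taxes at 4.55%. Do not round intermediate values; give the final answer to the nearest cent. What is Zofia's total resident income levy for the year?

Sandham Shire, 1 Jan – 5 Mar 2024: 65 days → £136,000 × 2.55% × 65/366 = £615.9016
Saltden District, 6 Mar – 31 Dec 2024: 301 days → £136,000 × 4.55% × 301/366 = £5,089.0383
Total = £5,704.9399

£5,704.94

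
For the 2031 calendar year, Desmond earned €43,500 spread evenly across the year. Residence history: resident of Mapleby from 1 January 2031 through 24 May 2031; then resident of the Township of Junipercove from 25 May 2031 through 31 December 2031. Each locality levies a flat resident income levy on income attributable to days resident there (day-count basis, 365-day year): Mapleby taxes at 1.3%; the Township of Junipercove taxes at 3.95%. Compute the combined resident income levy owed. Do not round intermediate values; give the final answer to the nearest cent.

Mapleby, 1 January – 24 May 2031: 144 days → €43,500 × 1.3% × 144/365 = €223.1014
The Township of Junipercove, 25 May – 31 December 2031: 221 days → €43,500 × 3.95% × 221/365 = €1,040.3651
Total = €1,263.4664

€1,263.47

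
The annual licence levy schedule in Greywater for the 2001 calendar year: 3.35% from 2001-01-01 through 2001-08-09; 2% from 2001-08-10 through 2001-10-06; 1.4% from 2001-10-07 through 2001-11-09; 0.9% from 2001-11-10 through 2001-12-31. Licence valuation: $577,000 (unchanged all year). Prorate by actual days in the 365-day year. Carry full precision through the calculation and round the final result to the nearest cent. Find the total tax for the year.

2001-01-01 to 2001-08-09: 221 days at 3.35% → $577,000 × 3.35% × 221/365 = $11,703.6151
2001-08-10 to 2001-10-06: 58 days at 2% → $577,000 × 2% × 58/365 = $1,833.7534
2001-10-07 to 2001-11-09: 34 days at 1.4% → $577,000 × 1.4% × 34/365 = $752.4712
2001-11-10 to 2001-12-31: 52 days at 0.9% → $577,000 × 0.9% × 52/365 = $739.8247
Total = $15,029.6644

$15,029.66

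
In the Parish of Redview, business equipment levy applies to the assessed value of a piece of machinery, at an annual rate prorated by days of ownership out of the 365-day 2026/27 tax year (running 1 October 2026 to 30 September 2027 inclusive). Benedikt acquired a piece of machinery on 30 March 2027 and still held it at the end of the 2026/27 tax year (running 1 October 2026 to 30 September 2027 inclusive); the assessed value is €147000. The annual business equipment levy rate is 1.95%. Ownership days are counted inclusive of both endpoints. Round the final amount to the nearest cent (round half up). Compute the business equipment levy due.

€1452.88

Days held (30 March – 30 September 2027): 185 out of 365
Tax = €147000 × 1.95% × 185/365 = €1452.8836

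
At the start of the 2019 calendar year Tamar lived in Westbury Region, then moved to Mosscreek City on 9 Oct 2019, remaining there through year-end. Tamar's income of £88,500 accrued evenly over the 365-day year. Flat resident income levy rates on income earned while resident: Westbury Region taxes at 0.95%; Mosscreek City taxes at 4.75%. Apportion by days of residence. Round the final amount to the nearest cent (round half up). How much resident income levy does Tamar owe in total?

Westbury Region, 1 Jan – 8 Oct 2019: 281 days → £88,500 × 0.95% × 281/365 = £647.2623
Mosscreek City, 9 Oct – 31 Dec 2019: 84 days → £88,500 × 4.75% × 84/365 = £967.4384
Total = £1,614.7007

£1,614.70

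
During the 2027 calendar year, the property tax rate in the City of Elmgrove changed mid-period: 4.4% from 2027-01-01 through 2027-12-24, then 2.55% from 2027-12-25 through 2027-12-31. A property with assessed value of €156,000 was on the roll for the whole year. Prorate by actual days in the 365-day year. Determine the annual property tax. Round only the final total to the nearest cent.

2027-01-01 to 2027-12-24: 358 days at 4.4% → €156,000 × 4.4% × 358/365 = €6,732.3616
2027-12-25 to 2027-12-31: 7 days at 2.55% → €156,000 × 2.55% × 7/365 = €76.2904
Total = €6,808.6521

€6,808.65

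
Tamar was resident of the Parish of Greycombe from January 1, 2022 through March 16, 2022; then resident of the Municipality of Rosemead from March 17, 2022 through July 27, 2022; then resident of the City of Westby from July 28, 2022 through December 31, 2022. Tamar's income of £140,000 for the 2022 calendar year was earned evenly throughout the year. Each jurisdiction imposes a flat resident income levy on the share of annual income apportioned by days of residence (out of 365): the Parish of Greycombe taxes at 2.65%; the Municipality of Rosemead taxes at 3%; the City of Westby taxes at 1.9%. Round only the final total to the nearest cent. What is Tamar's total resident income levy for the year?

The Parish of Greycombe, January 1 – March 16, 2022: 75 days → £140,000 × 2.65% × 75/365 = £762.3288
The Municipality of Rosemead, March 17 – July 27, 2022: 133 days → £140,000 × 3% × 133/365 = £1,530.4110
The City of Westby, July 28 – December 31, 2022: 157 days → £140,000 × 1.9% × 157/365 = £1,144.1644
Total = £3,436.9041

£3,436.90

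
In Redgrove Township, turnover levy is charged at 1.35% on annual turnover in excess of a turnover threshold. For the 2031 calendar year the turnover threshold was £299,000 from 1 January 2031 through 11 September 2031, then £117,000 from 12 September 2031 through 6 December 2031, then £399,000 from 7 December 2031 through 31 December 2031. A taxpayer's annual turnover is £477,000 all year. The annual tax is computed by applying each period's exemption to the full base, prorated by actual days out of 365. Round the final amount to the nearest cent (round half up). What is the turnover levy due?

£2,889.44

1 January – 11 September 2031: 254 days, exemption £299,000 → (£477,000 − £299,000) × 1.35% × 254/365 = £1,672.2247
12 September – 6 December 2031: 86 days, exemption £117,000 → (£477,000 − £117,000) × 1.35% × 86/365 = £1,145.0959
7 December – 31 December 2031: 25 days, exemption £399,000 → (£477,000 − £399,000) × 1.35% × 25/365 = £72.1233
Total = £2,889.4438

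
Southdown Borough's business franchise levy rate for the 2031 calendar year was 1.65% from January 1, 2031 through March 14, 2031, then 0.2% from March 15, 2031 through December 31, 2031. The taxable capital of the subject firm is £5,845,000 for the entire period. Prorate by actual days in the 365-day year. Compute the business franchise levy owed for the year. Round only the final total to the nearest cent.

January 1 – March 14, 2031: 73 days at 1.65% → £5,845,000 × 1.65% × 73/365 = £19,288.5000
March 15 – December 31, 2031: 292 days at 0.2% → £5,845,000 × 0.2% × 292/365 = £9,352.0000
Total = £28,640.5000

£28,640.50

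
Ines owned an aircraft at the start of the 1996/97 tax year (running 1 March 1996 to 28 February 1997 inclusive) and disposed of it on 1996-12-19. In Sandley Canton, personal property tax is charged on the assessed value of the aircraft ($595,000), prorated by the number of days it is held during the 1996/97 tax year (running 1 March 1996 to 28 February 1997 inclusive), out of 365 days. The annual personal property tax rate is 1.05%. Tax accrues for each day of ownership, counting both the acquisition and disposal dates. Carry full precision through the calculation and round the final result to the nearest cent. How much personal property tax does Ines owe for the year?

Days held (1996-03-01 to 1996-12-19): 294 out of 365
Tax = $595,000 × 1.05% × 294/365 = $5,032.2329

$5,032.23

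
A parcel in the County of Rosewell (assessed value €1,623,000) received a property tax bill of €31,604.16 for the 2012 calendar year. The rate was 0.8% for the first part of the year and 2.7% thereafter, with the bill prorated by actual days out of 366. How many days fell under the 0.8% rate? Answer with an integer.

Let d = days at the first rate; then 366 − d days at the second rate.
€1,623,000 × [0.8%·d + 2.7%·(366−d)] / 366 = €31,604.16
Solving gives d = 145, so the new rate took effect on 25 May 2012.

145 days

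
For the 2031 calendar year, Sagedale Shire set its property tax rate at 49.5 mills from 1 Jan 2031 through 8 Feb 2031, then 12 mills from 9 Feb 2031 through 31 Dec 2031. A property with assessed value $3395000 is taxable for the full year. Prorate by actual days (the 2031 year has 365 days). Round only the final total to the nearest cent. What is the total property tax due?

$54343.25

1 Jan – 8 Feb 2031: 39 days at 49.5 mills → $3395000 × 4.95% × 39/365 = $17956.2945
9 Feb – 31 Dec 2031: 326 days at 12 mills → $3395000 × 1.2% × 326/365 = $36386.9589
Total = $54343.2534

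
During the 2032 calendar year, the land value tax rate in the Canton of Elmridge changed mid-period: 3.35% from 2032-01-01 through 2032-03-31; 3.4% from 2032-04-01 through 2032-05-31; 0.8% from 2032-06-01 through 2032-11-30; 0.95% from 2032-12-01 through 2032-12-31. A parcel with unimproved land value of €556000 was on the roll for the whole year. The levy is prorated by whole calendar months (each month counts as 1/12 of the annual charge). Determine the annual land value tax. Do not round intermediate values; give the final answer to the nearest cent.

€10471.33

2032-01-01 to 2032-03-31: 3 months at 3.35% → €556000 × 3.35% × 3/12 = €4656.5000
2032-04-01 to 2032-05-31: 2 months at 3.4% → €556000 × 3.4% × 2/12 = €3150.6667
2032-06-01 to 2032-11-30: 6 months at 0.8% → €556000 × 0.8% × 6/12 = €2224.0000
2032-12-01 to 2032-12-31: 1 month at 0.95% → €556000 × 0.95% × 1/12 = €440.1667
Total = €10471.3333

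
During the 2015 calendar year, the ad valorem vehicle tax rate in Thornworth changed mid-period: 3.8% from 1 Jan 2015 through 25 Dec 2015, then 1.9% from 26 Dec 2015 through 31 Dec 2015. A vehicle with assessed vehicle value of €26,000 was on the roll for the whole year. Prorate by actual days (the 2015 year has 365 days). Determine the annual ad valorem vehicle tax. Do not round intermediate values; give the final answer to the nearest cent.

1 Jan – 25 Dec 2015: 359 days at 3.8% → €26,000 × 3.8% × 359/365 = €971.7589
26 Dec – 31 Dec 2015: 6 days at 1.9% → €26,000 × 1.9% × 6/365 = €8.1205
Total = €979.8795

€979.88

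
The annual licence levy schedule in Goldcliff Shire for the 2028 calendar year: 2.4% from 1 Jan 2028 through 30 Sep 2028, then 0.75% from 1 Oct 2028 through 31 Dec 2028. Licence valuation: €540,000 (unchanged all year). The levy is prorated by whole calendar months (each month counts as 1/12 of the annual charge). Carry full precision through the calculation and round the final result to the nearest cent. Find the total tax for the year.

1 Jan – 30 Sep 2028: 9 months at 2.4% → €540,000 × 2.4% × 9/12 = €9,720.0000
1 Oct – 31 Dec 2028: 3 months at 0.75% → €540,000 × 0.75% × 3/12 = €1,012.5000
Total = €10,732.5000

€10,732.50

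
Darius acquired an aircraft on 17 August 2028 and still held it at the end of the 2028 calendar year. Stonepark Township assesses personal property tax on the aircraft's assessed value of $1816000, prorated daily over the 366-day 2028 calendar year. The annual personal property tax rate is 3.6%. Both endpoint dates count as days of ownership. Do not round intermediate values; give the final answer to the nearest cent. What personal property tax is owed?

Days held (17 August – 31 December 2028): 137 out of 366
Tax = $1816000 × 3.6% × 137/366 = $24471.3443

$24471.34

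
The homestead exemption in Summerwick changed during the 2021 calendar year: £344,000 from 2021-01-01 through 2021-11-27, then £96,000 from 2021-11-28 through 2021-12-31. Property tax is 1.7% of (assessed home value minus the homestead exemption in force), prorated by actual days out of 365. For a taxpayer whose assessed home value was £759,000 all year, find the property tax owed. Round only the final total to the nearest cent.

£7,447.72

2021-01-01 to 2021-11-27: 331 days, exemption £344,000 → (£759,000 − £344,000) × 1.7% × 331/365 = £6,397.8219
2021-11-28 to 2021-12-31: 34 days, exemption £96,000 → (£759,000 − £96,000) × 1.7% × 34/365 = £1,049.9014
Total = £7,447.7233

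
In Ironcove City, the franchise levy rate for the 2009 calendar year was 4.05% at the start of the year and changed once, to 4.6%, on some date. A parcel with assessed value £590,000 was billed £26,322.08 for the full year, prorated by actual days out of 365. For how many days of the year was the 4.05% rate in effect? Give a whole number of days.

Let d = days at the first rate; then 365 − d days at the second rate.
£590,000 × [4.05%·d + 4.6%·(365−d)] / 365 = £26,322.08
Solving gives d = 92, so the new rate took effect on 3 April 2009.

92 days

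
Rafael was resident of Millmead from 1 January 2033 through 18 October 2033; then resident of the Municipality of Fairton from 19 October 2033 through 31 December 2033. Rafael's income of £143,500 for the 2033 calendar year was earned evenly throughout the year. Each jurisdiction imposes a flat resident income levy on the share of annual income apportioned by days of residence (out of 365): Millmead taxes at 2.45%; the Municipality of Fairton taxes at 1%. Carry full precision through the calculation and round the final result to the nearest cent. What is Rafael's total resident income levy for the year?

Millmead, 1 January – 18 October 2033: 291 days → £143,500 × 2.45% × 291/365 = £2,802.9678
The Municipality of Fairton, 19 October – 31 December 2033: 74 days → £143,500 × 1% × 74/365 = £290.9315
Total = £3,093.8993

£3,093.90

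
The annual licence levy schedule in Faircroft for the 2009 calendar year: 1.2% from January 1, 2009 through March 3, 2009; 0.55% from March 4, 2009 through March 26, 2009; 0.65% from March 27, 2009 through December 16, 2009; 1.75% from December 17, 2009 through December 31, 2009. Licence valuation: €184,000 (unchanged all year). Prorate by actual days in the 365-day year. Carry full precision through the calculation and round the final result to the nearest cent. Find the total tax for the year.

January 1 – March 3, 2009: 62 days at 1.2% → €184,000 × 1.2% × 62/365 = €375.0575
March 4 – March 26, 2009: 23 days at 0.55% → €184,000 × 0.55% × 23/365 = €63.7699
March 27 – December 16, 2009: 265 days at 0.65% → €184,000 × 0.65% × 265/365 = €868.3288
December 17 – December 31, 2009: 15 days at 1.75% → €184,000 × 1.75% × 15/365 = €132.3288
Total = €1,439.4849

€1,439.48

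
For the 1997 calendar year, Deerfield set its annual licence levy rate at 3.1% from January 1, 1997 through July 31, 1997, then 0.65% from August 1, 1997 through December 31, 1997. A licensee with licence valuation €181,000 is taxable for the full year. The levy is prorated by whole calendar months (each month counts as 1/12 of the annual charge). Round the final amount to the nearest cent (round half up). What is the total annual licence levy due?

€3,763.29

January 1 – July 31, 1997: 7 months at 3.1% → €181,000 × 3.1% × 7/12 = €3,273.0833
August 1 – December 31, 1997: 5 months at 0.65% → €181,000 × 0.65% × 5/12 = €490.2083
Total = €3,763.2917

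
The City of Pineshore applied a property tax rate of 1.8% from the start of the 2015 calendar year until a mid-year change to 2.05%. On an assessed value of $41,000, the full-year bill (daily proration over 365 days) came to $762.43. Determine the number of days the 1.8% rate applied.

278 days

Let d = days at the first rate; then 365 − d days at the second rate.
$41,000 × [1.8%·d + 2.05%·(365−d)] / 365 = $762.43
Solving gives d = 278, so the new rate took effect on 6 Oct 2015.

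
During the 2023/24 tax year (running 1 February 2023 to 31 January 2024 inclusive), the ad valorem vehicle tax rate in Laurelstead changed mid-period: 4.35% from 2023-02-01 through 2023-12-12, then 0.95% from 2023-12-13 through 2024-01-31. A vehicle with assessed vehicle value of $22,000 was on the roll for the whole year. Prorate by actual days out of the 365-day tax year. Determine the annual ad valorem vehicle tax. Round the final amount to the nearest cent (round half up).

2023-02-01 to 2023-12-12: 315 days at 4.35% → $22,000 × 4.35% × 315/365 = $825.9041
2023-12-13 to 2024-01-31: 50 days at 0.95% → $22,000 × 0.95% × 50/365 = $28.6301
Total = $854.5342

$854.53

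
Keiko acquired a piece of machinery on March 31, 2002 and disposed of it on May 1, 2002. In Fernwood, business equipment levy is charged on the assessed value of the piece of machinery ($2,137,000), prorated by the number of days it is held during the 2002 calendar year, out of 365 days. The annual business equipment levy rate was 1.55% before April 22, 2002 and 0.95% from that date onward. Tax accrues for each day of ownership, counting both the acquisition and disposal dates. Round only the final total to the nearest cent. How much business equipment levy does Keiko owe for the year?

March 31 – April 21, 2002: 22 days at 1.55% → $2,137,000 × 1.55% × 22/365 = $1,996.4849
April 22 – May 1, 2002: 10 days at 0.95% → $2,137,000 × 0.95% × 10/365 = $556.2055
Total = $2,552.6904

$2,552.69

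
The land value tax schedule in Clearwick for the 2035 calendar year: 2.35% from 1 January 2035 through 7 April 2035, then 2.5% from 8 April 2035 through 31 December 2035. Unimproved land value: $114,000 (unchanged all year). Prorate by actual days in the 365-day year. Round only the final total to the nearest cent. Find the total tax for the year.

$2,804.56

1 January – 7 April 2035: 97 days at 2.35% → $114,000 × 2.35% × 97/365 = $711.9534
8 April – 31 December 2035: 268 days at 2.5% → $114,000 × 2.5% × 268/365 = $2,092.6027
Total = $2,804.5562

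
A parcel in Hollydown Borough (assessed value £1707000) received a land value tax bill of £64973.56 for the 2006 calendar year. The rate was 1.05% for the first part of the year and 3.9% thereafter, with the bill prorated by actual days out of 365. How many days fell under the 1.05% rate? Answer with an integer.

12 days

Let d = days at the first rate; then 365 − d days at the second rate.
£1707000 × [1.05%·d + 3.9%·(365−d)] / 365 = £64973.56
Solving gives d = 12, so the new rate took effect on January 13, 2006.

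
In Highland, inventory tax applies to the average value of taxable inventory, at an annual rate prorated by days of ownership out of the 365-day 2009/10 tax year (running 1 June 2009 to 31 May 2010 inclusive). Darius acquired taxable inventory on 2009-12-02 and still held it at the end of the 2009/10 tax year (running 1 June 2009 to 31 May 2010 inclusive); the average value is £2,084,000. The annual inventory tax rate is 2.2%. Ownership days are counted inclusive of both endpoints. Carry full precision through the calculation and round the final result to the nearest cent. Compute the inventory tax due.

Days held (2009-12-02 to 2010-05-31): 181 out of 365
Tax = £2,084,000 × 2.2% × 181/365 = £22,735.5836

£22,735.58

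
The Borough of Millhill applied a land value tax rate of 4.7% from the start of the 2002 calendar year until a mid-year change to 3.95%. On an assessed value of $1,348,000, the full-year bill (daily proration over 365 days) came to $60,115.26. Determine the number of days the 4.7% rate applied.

Let d = days at the first rate; then 365 − d days at the second rate.
$1,348,000 × [4.7%·d + 3.95%·(365−d)] / 365 = $60,115.26
Solving gives d = 248, so the new rate took effect on 6 Sep 2002.

248 days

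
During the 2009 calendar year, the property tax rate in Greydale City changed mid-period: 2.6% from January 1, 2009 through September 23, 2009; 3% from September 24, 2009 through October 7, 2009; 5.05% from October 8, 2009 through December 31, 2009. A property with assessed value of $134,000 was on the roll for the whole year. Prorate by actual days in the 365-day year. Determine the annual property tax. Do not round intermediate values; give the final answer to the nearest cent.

$4,269.09

January 1 – September 23, 2009: 266 days at 2.6% → $134,000 × 2.6% × 266/365 = $2,539.0247
September 24 – October 7, 2009: 14 days at 3% → $134,000 × 3% × 14/365 = $154.1918
October 8 – December 31, 2009: 85 days at 5.05% → $134,000 × 5.05% × 85/365 = $1,575.8767
Total = $4,269.0932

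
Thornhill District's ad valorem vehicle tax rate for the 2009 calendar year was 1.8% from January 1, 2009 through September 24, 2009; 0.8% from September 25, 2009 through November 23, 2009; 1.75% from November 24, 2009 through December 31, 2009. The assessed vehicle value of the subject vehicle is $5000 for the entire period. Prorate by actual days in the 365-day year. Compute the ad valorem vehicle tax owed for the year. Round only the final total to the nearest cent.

January 1 – September 24, 2009: 267 days at 1.8% → $5000 × 1.8% × 267/365 = $65.8356
September 25 – November 23, 2009: 60 days at 0.8% → $5000 × 0.8% × 60/365 = $6.5753
November 24 – December 31, 2009: 38 days at 1.75% → $5000 × 1.75% × 38/365 = $9.1096
Total = $81.5205

$81.52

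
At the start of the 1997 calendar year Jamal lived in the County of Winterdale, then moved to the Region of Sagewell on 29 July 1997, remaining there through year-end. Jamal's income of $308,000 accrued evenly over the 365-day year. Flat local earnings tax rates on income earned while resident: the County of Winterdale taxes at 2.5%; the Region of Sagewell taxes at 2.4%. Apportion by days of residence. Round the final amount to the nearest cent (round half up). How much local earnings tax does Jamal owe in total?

The County of Winterdale, 1 January – 28 July 1997: 209 days → $308,000 × 2.5% × 209/365 = $4,409.0411
The Region of Sagewell, 29 July – 31 December 1997: 156 days → $308,000 × 2.4% × 156/365 = $3,159.3205
Total = $7,568.3616

$7,568.36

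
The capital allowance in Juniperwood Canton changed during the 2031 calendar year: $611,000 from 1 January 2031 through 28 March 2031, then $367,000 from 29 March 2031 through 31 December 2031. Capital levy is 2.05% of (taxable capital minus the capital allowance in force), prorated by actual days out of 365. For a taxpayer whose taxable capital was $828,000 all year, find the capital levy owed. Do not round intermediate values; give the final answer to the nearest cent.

1 January – 28 March 2031: 87 days, exemption $611,000 → ($828,000 − $611,000) × 2.05% × 87/365 = $1,060.3274
29 March – 31 December 2031: 278 days, exemption $367,000 → ($828,000 − $367,000) × 2.05% × 278/365 = $7,197.9151
Total = $8,258.2425

$8,258.24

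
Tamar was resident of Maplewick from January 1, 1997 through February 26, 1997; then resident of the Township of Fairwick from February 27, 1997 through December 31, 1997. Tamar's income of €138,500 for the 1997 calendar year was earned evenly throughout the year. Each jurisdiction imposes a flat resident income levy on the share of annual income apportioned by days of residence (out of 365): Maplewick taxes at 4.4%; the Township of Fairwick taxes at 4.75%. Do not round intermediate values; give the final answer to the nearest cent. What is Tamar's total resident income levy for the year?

Maplewick, January 1 – February 26, 1997: 57 days → €138,500 × 4.4% × 57/365 = €951.6658
The Township of Fairwick, February 27 – December 31, 1997: 308 days → €138,500 × 4.75% × 308/365 = €5,551.3836
Total = €6,503.0493

€6,503.05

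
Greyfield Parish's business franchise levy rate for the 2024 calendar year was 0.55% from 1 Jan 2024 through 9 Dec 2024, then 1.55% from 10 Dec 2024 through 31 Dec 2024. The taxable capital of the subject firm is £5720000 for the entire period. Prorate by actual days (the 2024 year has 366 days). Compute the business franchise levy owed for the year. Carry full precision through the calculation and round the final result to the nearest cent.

£34898.25

1 Jan – 9 Dec 2024: 344 days at 0.55% → £5720000 × 0.55% × 344/366 = £29568.9617
10 Dec – 31 Dec 2024: 22 days at 1.55% → £5720000 × 1.55% × 22/366 = £5329.2896
Total = £34898.2514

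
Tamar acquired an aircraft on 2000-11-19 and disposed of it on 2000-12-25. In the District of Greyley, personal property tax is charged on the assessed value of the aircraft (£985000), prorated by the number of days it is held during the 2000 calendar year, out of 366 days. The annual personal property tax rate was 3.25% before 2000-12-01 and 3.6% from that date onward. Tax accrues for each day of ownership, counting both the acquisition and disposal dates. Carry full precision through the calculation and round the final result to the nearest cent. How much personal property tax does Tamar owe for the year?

£3471.72

2000-11-19 to 2000-11-30: 12 days at 3.25% → £985000 × 3.25% × 12/366 = £1049.5902
2000-12-01 to 2000-12-25: 25 days at 3.6% → £985000 × 3.6% × 25/366 = £2422.1311
Total = £3471.7213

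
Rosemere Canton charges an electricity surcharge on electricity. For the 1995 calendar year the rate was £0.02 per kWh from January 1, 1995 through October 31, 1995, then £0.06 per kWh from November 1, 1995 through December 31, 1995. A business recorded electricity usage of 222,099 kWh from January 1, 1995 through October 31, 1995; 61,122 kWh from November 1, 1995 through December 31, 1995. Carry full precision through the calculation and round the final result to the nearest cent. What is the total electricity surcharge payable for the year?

£8,109.30

January 1 – October 31, 1995: 222,099 kWh at £0.02/kWh → £4,441.98
November 1 – December 31, 1995: 61,122 kWh at £0.06/kWh → £3,667.32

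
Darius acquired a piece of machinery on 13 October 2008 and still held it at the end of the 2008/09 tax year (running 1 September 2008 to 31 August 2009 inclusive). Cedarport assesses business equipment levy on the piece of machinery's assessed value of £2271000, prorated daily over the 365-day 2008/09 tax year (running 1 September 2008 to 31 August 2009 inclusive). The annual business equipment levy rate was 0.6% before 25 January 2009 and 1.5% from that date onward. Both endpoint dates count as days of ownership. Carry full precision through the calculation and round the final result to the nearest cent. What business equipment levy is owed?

13 October 2008 – 24 January 2009: 104 days at 0.6% → £2271000 × 0.6% × 104/365 = £3882.4767
25 January – 31 August 2009: 219 days at 1.5% → £2271000 × 1.5% × 219/365 = £20439.0000
Total = £24321.4767

£24321.48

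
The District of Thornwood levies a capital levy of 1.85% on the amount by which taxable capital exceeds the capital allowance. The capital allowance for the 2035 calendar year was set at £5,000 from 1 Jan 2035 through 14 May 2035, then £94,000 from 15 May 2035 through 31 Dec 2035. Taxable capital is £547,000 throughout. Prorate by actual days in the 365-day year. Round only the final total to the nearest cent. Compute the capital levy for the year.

1 Jan – 14 May 2035: 134 days, exemption £5,000 → (£547,000 − £5,000) × 1.85% × 134/365 = £3,681.1452
15 May – 31 Dec 2035: 231 days, exemption £94,000 → (£547,000 − £94,000) × 1.85% × 231/365 = £5,303.8233
Total = £8,984.9685

£8,984.97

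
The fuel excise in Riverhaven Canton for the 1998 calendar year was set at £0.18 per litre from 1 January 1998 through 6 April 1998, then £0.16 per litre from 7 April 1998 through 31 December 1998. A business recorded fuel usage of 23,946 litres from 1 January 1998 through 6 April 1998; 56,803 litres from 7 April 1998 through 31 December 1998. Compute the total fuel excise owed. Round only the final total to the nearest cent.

£13,398.76

1 January – 6 April 1998: 23,946 litres at £0.18/litre → £4,310.28
7 April – 31 December 1998: 56,803 litres at £0.16/litre → £9,088.48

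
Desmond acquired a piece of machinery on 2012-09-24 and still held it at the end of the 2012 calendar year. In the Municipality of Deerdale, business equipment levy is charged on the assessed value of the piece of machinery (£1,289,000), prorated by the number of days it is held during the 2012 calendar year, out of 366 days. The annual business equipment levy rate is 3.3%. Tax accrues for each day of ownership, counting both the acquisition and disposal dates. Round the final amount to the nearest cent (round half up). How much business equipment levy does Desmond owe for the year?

£11,505.91

Days held (2012-09-24 to 2012-12-31): 99 out of 366
Tax = £1,289,000 × 3.3% × 99/366 = £11,505.9098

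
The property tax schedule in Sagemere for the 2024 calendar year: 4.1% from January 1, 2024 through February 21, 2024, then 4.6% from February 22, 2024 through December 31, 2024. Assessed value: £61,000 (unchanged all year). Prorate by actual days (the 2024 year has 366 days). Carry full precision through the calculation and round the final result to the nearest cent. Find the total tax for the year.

£2,762.67

January 1 – February 21, 2024: 52 days at 4.1% → £61,000 × 4.1% × 52/366 = £355.3333
February 22 – December 31, 2024: 314 days at 4.6% → £61,000 × 4.6% × 314/366 = £2,407.3333
Total = £2,762.6667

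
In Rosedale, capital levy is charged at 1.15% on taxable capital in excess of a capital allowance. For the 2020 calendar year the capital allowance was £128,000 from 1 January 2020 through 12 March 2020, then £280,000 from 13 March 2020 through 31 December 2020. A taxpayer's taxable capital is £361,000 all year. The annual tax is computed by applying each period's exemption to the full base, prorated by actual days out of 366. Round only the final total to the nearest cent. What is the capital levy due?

1 January – 12 March 2020: 72 days, exemption £128,000 → (£361,000 − £128,000) × 1.15% × 72/366 = £527.1148
13 March – 31 December 2020: 294 days, exemption £280,000 → (£361,000 − £280,000) × 1.15% × 294/366 = £748.2541
Total = £1,275.3689

£1,275.37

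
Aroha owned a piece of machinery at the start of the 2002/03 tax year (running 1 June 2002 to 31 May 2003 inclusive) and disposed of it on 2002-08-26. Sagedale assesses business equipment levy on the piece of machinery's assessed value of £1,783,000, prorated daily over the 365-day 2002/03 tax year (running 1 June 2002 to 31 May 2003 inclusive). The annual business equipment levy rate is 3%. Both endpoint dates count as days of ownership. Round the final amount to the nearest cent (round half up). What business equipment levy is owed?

Days held (2002-06-01 to 2002-08-26): 87 out of 365
Tax = £1,783,000 × 3% × 87/365 = £12,749.6712

£12,749.67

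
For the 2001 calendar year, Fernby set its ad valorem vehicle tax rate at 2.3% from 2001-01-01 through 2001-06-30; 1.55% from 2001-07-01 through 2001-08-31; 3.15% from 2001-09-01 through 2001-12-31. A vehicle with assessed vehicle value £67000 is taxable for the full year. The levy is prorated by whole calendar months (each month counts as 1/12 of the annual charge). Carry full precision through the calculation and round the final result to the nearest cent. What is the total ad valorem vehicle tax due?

£1647.08

2001-01-01 to 2001-06-30: 6 months at 2.3% → £67000 × 2.3% × 6/12 = £770.5000
2001-07-01 to 2001-08-31: 2 months at 1.55% → £67000 × 1.55% × 2/12 = £173.0833
2001-09-01 to 2001-12-31: 4 months at 3.15% → £67000 × 3.15% × 4/12 = £703.5000
Total = £1647.0833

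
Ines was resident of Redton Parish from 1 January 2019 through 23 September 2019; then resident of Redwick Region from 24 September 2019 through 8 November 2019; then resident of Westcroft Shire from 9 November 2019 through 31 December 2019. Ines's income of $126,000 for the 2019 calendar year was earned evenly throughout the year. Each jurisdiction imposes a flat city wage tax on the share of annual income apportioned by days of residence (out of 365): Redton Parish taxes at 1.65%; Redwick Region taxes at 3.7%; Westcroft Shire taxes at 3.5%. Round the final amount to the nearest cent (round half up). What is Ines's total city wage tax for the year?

$2,743.00

Redton Parish, 1 January – 23 September 2019: 266 days → $126,000 × 1.65% × 266/365 = $1,515.1068
Redwick Region, 24 September – 8 November 2019: 46 days → $126,000 × 3.7% × 46/365 = $587.5397
Westcroft Shire, 9 November – 31 December 2019: 53 days → $126,000 × 3.5% × 53/365 = $640.3562
Total = $2,743.0027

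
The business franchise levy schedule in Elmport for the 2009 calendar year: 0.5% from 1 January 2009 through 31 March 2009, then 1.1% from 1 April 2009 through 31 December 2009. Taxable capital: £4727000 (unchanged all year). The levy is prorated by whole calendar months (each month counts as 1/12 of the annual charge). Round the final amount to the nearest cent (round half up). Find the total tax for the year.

1 January – 31 March 2009: 3 months at 0.5% → £4727000 × 0.5% × 3/12 = £5908.7500
1 April – 31 December 2009: 9 months at 1.1% → £4727000 × 1.1% × 9/12 = £38997.7500
Total = £44906.5000

£44906.50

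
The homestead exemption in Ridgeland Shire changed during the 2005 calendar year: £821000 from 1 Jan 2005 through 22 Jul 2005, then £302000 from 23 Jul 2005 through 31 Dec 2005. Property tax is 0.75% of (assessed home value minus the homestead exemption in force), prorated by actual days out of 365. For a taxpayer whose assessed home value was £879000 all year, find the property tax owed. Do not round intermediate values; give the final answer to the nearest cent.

1 Jan – 22 Jul 2005: 203 days, exemption £821000 → (£879000 − £821000) × 0.75% × 203/365 = £241.9315
23 Jul – 31 Dec 2005: 162 days, exemption £302000 → (£879000 − £302000) × 0.75% × 162/365 = £1920.6986
Total = £2162.6301

£2162.63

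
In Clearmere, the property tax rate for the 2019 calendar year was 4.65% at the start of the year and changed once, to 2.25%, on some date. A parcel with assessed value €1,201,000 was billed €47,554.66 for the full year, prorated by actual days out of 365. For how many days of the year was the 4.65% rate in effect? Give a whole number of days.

Let d = days at the first rate; then 365 − d days at the second rate.
€1,201,000 × [4.65%·d + 2.25%·(365−d)] / 365 = €47,554.66
Solving gives d = 260, so the new rate took effect on September 18, 2019.

260 days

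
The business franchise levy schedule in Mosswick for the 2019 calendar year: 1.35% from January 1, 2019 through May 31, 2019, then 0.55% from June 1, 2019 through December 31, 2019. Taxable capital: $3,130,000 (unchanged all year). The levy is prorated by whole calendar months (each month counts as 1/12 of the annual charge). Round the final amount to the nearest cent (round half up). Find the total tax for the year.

January 1 – May 31, 2019: 5 months at 1.35% → $3,130,000 × 1.35% × 5/12 = $17,606.2500
June 1 – December 31, 2019: 7 months at 0.55% → $3,130,000 × 0.55% × 7/12 = $10,042.0833
Total = $27,648.3333

$27,648.33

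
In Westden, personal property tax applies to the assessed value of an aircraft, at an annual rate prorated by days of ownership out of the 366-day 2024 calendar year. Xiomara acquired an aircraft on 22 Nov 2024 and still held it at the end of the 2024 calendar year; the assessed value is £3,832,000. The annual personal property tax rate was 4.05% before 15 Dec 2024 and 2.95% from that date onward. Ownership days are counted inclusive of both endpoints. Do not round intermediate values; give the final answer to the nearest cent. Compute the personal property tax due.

22 Nov – 14 Dec 2024: 23 days at 4.05% → £3,832,000 × 4.05% × 23/366 = £9,752.7541
15 Dec – 31 Dec 2024: 17 days at 2.95% → £3,832,000 × 2.95% × 17/366 = £5,250.6776
Total = £15,003.4317

£15,003.43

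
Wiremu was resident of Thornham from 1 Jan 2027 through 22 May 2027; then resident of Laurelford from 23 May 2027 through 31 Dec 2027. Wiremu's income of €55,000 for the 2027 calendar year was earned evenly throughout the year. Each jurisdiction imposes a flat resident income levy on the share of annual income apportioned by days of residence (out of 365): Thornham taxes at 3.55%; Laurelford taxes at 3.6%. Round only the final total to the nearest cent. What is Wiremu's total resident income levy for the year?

Thornham, 1 Jan – 22 May 2027: 142 days → €55,000 × 3.55% × 142/365 = €759.6027
Laurelford, 23 May – 31 Dec 2027: 223 days → €55,000 × 3.6% × 223/365 = €1,209.6986
Total = €1,969.3014

€1,969.30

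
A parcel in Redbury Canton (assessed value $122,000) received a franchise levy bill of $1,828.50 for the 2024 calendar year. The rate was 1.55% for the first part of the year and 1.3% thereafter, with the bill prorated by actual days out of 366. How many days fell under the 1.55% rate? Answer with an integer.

291 days

Let d = days at the first rate; then 366 − d days at the second rate.
$122,000 × [1.55%·d + 1.3%·(366−d)] / 366 = $1,828.50
Solving gives d = 291, so the new rate took effect on October 18, 2024.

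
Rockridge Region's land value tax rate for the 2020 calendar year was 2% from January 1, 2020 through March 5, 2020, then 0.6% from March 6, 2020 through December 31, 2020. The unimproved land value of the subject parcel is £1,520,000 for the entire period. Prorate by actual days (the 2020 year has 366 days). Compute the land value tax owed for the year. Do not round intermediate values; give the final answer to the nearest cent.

January 1 – March 5, 2020: 65 days at 2% → £1,520,000 × 2% × 65/366 = £5,398.9071
March 6 – December 31, 2020: 301 days at 0.6% → £1,520,000 × 0.6% × 301/366 = £7,500.3279
Total = £12,899.2350

£12,899.23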